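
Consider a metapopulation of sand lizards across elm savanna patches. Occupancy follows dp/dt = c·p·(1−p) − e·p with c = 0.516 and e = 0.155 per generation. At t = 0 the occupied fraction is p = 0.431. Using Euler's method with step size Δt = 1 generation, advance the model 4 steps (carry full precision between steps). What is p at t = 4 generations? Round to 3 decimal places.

0.621

Update rule: p ← p + [c·p·(1−p) − e·p]·Δt with Δt = 1.
p: 0.43100 → 0.49074  (Δp = +0.05974)
p: 0.49074 → 0.54363  (Δp = +0.05289)
p: 0.54363 → 0.58738  (Δp = +0.04376)
p: 0.58738 → 0.62140  (Δp = +0.03402)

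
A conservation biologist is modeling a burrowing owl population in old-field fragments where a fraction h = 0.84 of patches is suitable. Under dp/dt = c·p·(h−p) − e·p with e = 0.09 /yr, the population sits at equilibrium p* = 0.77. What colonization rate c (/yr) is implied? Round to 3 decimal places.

1.286

At equilibrium c(h−p*) = e, so c = e/(h−p*).
c = 0.09/(0.84 − 0.77) = 0.09/0.0700 = 1.2857.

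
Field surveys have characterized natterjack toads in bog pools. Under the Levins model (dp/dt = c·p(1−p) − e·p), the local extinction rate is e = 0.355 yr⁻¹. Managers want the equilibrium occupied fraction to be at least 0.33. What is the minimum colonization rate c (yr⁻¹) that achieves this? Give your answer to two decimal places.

0.53

p* = 1 − e/c ≥ 0.33 requires e/c ≤ 0.6700, i.e. c ≥ e/0.6700.
c_min = 0.355/0.6700 = 0.5299.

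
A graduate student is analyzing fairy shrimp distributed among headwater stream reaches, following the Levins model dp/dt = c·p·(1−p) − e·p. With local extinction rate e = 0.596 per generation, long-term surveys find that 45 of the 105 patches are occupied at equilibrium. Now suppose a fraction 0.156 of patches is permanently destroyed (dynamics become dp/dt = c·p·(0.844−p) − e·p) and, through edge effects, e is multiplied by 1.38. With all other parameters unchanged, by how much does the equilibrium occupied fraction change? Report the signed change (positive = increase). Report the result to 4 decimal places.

Observed p* = 45/105 = 0.42857.
Balance c(1−p*) = e gives c = e/(1 − 0.42857) = 0.596/0.57143 = 1.04300.
New p* = 0.844 − e/c = 0.844 − 0.82248/1.04300 = 0.05543.
Δp* = 0.05543 − 0.42857 = -0.37314.

-0.3731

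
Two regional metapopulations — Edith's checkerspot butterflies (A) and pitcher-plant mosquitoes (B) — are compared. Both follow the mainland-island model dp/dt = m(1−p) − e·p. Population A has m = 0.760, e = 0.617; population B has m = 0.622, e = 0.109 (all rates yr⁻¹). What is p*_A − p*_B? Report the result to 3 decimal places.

A: p*_A = m/(m+e) = 0.760/1.3770 = 0.5519.
B: p*_B = 0.622/0.7310 = 0.8509.
p*_A − p*_B = 0.5519 − 0.8509 = -0.2990.

-0.299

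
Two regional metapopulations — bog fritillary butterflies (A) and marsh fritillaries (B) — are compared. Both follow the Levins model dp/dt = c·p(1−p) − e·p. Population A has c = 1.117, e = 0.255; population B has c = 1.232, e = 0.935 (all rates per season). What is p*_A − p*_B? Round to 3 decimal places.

A: p*_A = 1 − 0.255/1.117 = 0.7717.
B: p*_B = 1 − 0.935/1.232 = 0.2411.
p*_A − p*_B = 0.7717 − 0.2411 = 0.5306.

0.531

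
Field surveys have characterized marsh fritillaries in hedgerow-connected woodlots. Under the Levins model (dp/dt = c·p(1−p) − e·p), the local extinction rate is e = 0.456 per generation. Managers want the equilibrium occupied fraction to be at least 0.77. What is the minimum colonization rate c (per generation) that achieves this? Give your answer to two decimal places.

p* = 1 − e/c ≥ 0.77 requires e/c ≤ 0.2300, i.e. c ≥ e/0.2300.
c_min = 0.456/0.2300 = 1.9826.

1.98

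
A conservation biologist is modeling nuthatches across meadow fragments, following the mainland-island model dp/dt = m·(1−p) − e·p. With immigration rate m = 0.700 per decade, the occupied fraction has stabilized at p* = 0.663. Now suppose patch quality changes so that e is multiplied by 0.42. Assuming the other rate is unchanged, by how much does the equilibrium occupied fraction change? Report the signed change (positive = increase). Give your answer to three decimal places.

Balance m(1−p*) = e·p* gives e = m(1−p*)/p* = 0.700×0.33700/0.66300 = 0.35581.
New p* = m/(m+e) = 0.70000/(0.70000+0.14944) = 0.82407.
Δp* = 0.82407 − 0.66300 = +0.16107.

0.161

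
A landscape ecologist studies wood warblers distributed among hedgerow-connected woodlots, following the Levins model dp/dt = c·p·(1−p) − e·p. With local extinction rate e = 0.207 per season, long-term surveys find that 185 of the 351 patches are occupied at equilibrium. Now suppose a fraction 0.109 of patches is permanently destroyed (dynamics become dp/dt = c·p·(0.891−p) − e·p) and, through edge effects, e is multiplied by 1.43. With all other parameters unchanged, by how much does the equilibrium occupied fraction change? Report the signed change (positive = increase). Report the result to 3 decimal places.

-0.312

Observed p* = 185/351 = 0.52707.
Balance c(1−p*) = e gives c = e/(1 − 0.52707) = 0.207/0.47293 = 0.43770.
New p* = 0.891 − e/c = 0.891 − 0.29601/0.43770 = 0.21471.
Δp* = 0.21471 − 0.52707 = -0.31236.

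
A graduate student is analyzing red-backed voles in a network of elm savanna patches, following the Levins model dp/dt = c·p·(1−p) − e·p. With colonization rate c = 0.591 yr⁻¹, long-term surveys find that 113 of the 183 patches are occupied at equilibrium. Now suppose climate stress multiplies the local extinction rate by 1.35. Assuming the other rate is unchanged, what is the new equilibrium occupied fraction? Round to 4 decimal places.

0.4836

Observed p* = 113/183 = 0.61749.
Balance c(1−p*) = e gives e = 0.591×(1 − 0.61749) = 0.22606.
New p* = 1 − e/c = 1 − 0.30518/0.59100 = 0.48362.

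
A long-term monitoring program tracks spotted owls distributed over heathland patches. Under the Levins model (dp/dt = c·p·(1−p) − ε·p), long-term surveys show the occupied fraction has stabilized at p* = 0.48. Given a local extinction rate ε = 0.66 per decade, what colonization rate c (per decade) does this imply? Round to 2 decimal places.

At equilibrium c(1−p*) = ε, so c = ε/(1−p*).
c = 0.66/(1 − 0.48) = 0.66/0.5200 = 1.2692.

1.27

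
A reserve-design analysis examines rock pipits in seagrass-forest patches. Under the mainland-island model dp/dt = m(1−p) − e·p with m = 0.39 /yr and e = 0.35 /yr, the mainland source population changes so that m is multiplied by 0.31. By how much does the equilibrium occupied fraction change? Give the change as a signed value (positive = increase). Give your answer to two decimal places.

Before: p* = 0.39/(0.39+0.35) = 0.5270.
After: m = 0.1209, e = 0.35; p* = 0.1209/0.4709 = 0.2567.
Δp* = 0.2567 − 0.5270 = -0.2703.

-0.27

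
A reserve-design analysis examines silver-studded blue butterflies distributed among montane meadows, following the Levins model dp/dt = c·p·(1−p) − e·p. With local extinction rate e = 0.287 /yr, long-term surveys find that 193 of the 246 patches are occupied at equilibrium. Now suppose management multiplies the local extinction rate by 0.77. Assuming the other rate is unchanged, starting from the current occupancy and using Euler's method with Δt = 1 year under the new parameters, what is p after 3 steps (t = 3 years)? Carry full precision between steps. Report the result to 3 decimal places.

0.834

Observed p* = 193/246 = 0.78455.
Balance c(1−p*) = e gives c = e/(1 − 0.78455) = 0.287/0.21545 = 1.33211.
Starting from p₀ = 0.78455; update p ← p + (dp/dt)·Δt with the new parameters.
  1  |  dp/dt·Δt = +0.051788  |  p_1 = 0.836341
  2  |  dp/dt·Δt = -0.002491  |  p_2 = 0.833851
  3  |  dp/dt·Δt = +0.000283  |  p_3 = 0.834134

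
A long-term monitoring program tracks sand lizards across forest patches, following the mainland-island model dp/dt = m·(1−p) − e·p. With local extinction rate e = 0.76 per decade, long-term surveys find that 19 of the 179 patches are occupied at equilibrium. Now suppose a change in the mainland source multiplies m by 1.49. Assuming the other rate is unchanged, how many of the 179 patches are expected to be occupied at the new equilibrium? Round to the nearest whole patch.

Observed p* = 19/179 = 0.10615.
Balance m(1−p*) = e·p* gives m = e·p*/(1−p*) = 0.76×0.10615/0.89385 = 0.09025.
New p* = m/(m+e) = 0.13447/(0.13447+0.76000) = 0.15033.
Expected occupied = 179 × 0.15033 = 26.91 ≈ 27.

27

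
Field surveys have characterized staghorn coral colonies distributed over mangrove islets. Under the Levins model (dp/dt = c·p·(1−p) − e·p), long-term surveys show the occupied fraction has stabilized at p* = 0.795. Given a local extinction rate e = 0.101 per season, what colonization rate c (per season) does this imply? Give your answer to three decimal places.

0.493

At equilibrium c(1−p*) = e, so c = e/(1−p*).
c = 0.101/(1 − 0.795) = 0.101/0.2050 = 0.4927.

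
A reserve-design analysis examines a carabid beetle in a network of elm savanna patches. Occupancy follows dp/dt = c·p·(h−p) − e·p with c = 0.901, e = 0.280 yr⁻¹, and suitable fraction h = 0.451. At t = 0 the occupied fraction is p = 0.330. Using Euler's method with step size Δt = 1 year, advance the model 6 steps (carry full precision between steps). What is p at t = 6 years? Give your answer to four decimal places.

0.1829

Update rule: p ← p + [c·p·(h−p) − e·p]·Δt with Δt = 1.
  1  |  dp/dt·Δt = -0.056423  |  p_1 = 0.273577
  2  |  dp/dt·Δt = -0.032868  |  p_2 = 0.240709
  3  |  dp/dt·Δt = -0.021791  |  p_3 = 0.218918
  4  |  dp/dt·Δt = -0.015520  |  p_4 = 0.203398
  5  |  dp/dt·Δt = -0.011576  |  p_5 = 0.191823
  6  |  dp/dt·Δt = -0.008916  |  p_6 = 0.182906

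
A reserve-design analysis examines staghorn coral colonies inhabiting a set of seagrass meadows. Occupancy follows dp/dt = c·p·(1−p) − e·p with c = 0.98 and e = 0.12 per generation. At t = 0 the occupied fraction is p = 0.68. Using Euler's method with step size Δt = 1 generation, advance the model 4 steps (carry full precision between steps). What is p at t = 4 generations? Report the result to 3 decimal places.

Update rule: p ← p + [c·p·(1−p) − e·p]·Δt with Δt = 1.
  1  |  dp/dt·Δt = +0.131648  |  p_1 = 0.811648
  2  |  dp/dt·Δt = +0.052420  |  p_2 = 0.864068
  3  |  dp/dt·Δt = +0.011417  |  p_3 = 0.875485
  4  |  dp/dt·Δt = +0.001772  |  p_4 = 0.877258

0.877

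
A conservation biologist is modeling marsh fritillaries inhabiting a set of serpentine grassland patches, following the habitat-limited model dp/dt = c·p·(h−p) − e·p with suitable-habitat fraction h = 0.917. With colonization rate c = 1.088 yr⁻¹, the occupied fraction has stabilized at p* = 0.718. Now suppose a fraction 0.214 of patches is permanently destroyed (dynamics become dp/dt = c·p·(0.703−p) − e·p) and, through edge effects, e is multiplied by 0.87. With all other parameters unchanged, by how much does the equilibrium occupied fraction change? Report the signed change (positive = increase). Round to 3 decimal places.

-0.188

Balance c(h−p*) = e gives e = 1.088×(0.917 − 0.71800) = 0.21651.
New p* = 0.703 − e/c = 0.703 − 0.18836/1.08800 = 0.52987.
Δp* = 0.52987 − 0.71800 = -0.18813.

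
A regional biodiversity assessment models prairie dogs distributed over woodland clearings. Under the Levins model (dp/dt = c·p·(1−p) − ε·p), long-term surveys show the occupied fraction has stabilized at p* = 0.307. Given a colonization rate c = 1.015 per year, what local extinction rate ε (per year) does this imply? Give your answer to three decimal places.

At equilibrium c(1−p*) = ε.
ε = 1.015 × (1 − 0.307) = 1.015 × 0.6930 = 0.7034.

0.703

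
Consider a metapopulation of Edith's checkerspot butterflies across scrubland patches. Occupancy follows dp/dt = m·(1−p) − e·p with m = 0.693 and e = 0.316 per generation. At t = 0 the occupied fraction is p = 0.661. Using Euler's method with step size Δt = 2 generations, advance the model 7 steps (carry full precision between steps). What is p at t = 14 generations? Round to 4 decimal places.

Update rule: p ← p + [m·(1−p) − e·p]·Δt with Δt = 2.
  1  |  dp/dt·Δt = +0.052102  |  p_1 = 0.713102
  2  |  dp/dt·Δt = -0.053040  |  p_2 = 0.660062
  3  |  dp/dt·Δt = +0.053995  |  p_3 = 0.714057
  4  |  dp/dt·Δt = -0.054966  |  p_4 = 0.659090
  5  |  dp/dt·Δt = +0.055956  |  p_5 = 0.715046
  6  |  dp/dt·Δt = -0.056963  |  p_6 = 0.658083
  7  |  dp/dt·Δt = +0.057988  |  p_7 = 0.716071

0.7161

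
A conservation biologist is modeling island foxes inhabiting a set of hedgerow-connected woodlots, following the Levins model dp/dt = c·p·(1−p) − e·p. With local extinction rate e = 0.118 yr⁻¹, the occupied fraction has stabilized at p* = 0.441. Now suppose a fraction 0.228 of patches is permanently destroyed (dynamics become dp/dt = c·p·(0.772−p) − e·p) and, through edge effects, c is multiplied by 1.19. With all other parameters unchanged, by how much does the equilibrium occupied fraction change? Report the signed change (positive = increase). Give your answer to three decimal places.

Balance c(1−p*) = e gives c = e/(1 − 0.44100) = 0.118/0.55900 = 0.21109.
New p* = 0.772 − e/c = 0.772 − 0.11800/0.25120 = 0.30225.
Δp* = 0.30225 − 0.44100 = -0.13875.

-0.139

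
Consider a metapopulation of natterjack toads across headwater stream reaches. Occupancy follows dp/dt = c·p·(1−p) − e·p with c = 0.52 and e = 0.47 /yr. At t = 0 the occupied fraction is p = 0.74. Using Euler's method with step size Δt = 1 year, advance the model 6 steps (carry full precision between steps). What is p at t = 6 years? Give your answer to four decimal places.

Update rule: p ← p + [c·p·(1−p) − e·p]·Δt with Δt = 1.
p: 0.74000 → 0.49225  (Δp = -0.24775)
p: 0.49225 → 0.39086  (Δp = -0.10139)
p: 0.39086 → 0.33096  (Δp = -0.05990)
p: 0.33096 → 0.29055  (Δp = -0.04041)
p: 0.29055 → 0.26118  (Δp = -0.02937)
p: 0.26118 → 0.23877  (Δp = -0.02241)

0.2388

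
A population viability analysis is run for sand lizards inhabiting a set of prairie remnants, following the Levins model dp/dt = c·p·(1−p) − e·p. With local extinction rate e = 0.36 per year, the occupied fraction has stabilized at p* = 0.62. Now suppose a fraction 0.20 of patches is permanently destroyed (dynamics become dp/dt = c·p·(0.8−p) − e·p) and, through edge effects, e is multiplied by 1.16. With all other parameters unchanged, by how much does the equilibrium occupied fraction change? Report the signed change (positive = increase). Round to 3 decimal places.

-0.261

Balance c(1−p*) = e gives c = e/(1 − 0.62000) = 0.36/0.38000 = 0.94737.
New p* = 0.8 − e/c = 0.8 − 0.41760/0.94737 = 0.35920.
Δp* = 0.35920 − 0.62000 = -0.26080.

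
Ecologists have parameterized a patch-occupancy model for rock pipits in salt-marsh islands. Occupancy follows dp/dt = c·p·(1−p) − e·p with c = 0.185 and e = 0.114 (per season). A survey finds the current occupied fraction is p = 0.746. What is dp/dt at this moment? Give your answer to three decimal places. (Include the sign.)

Colonization term: c·p·(1−p) = 0.185×0.746×0.2540 = 0.03505.
Extinction term: e·p = 0.08504.
dp/dt = 0.03505 − 0.08504 = -0.04999.

-0.050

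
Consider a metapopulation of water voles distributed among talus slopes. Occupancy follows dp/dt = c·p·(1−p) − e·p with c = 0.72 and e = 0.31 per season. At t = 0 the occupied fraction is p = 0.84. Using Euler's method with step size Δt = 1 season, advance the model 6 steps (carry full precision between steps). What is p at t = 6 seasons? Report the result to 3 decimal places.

Update rule: p ← p + [c·p·(1−p) − e·p]·Δt with Δt = 1.
t = 1: p = 0.84000 + (-0.16363) = 0.67637
t = 2: p = 0.67637 + (-0.05207) = 0.62430
t = 3: p = 0.62430 + (-0.02466) = 0.59964
t = 4: p = 0.59964 + (-0.01304) = 0.58660
t = 5: p = 0.58660 + (-0.00725) = 0.57936
t = 6: p = 0.57936 + (-0.00413) = 0.57522

0.575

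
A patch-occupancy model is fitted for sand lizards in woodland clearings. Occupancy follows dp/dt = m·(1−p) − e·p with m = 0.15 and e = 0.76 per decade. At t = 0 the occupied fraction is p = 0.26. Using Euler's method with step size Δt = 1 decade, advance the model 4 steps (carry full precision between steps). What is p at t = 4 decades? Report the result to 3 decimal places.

Update rule: p ← p + [m·(1−p) − e·p]·Δt with Δt = 1.
step 1: Δp = -0.08660, p = 0.17340
step 2: Δp = -0.00779, p = 0.16561
step 3: Δp = -0.00070, p = 0.16490
step 4: Δp = -0.00006, p = 0.16484

0.165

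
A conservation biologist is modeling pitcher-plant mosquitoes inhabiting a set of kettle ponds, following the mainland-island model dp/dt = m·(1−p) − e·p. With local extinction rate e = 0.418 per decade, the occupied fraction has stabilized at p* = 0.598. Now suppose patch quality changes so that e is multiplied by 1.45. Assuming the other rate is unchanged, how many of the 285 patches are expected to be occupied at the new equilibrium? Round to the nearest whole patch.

Balance m(1−p*) = e·p* gives m = e·p*/(1−p*) = 0.418×0.59800/0.40200 = 0.62180.
New p* = m/(m+e) = 0.62180/(0.62180+0.60610) = 0.50639.
Expected occupied = 285 × 0.50639 = 144.32 ≈ 144.

144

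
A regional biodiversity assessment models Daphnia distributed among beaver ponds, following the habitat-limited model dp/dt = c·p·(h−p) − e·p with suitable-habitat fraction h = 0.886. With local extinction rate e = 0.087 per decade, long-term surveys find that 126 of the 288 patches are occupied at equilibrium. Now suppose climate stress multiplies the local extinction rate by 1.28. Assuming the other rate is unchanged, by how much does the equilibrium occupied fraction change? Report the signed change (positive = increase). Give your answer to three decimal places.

Observed p* = 126/288 = 0.43750.
Balance c(h−p*) = e gives c = e/(0.886 − 0.43750) = 0.087/0.44850 = 0.19398.
New p* = 0.886 − e/c = 0.886 − 0.11136/0.19398 = 0.31192.
Δp* = 0.31192 − 0.43750 = -0.12558.

-0.126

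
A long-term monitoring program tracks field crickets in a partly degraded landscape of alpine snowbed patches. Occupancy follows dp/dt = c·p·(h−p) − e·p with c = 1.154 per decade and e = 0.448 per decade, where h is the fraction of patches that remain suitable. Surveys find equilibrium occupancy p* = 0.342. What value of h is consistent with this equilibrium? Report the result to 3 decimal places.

0.730

At equilibrium c(h−p*) = e, so h = p* + e/c.
h = 0.342 + 0.448/1.154 = 0.342 + 0.3882 = 0.7302.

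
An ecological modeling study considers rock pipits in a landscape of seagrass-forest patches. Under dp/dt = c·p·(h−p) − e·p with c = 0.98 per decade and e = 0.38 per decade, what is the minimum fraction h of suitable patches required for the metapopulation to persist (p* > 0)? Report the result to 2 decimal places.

0.39

p* = h − e/c is positive only when h > e/c.
h_min = e/c = 0.38/0.98 = 0.3878.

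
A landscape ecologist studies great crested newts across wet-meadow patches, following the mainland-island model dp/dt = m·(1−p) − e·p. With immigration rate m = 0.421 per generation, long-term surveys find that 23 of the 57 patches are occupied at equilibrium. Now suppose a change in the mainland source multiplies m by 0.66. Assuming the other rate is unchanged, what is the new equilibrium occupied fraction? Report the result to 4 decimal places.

Observed p* = 23/57 = 0.40351.
Balance m(1−p*) = e·p* gives e = m(1−p*)/p* = 0.421×0.59649/0.40351 = 0.62234.
New p* = m/(m+e) = 0.27786/(0.27786+0.62234) = 0.30866.

0.3087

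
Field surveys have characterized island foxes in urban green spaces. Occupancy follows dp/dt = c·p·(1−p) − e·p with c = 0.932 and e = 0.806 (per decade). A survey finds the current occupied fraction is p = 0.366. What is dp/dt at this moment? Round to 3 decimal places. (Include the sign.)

-0.079

Colonization term: c·p·(1−p) = 0.932×0.366×0.6340 = 0.21627.
Extinction term: e·p = 0.29500.
dp/dt = 0.21627 − 0.29500 = -0.07873.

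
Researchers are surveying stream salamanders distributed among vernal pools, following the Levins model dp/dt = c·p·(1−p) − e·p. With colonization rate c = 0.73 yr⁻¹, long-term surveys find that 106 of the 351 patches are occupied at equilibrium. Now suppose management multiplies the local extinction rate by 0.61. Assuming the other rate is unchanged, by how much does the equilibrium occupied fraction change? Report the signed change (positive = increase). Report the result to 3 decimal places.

Observed p* = 106/351 = 0.30199.
Balance c(1−p*) = e gives e = 0.73×(1 − 0.30199) = 0.50955.
New p* = 1 − e/c = 1 − 0.31083/0.73000 = 0.57421.
Δp* = 0.57421 − 0.30199 = +0.27222.

0.272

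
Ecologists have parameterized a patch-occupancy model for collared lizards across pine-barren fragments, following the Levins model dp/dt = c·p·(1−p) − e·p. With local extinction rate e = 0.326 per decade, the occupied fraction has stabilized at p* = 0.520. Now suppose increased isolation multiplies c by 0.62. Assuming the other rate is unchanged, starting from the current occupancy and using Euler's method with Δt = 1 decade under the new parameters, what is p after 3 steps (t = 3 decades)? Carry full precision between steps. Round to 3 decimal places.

0.379

Balance c(1−p*) = e gives c = e/(1 − 0.52000) = 0.326/0.48000 = 0.67917.
Starting from p₀ = 0.52000; update p ← p + (dp/dt)·Δt with the new parameters.
  1  |  dp/dt·Δt = -0.064418  |  p_1 = 0.455582
  2  |  dp/dt·Δt = -0.044080  |  p_2 = 0.411503
  3  |  dp/dt·Δt = -0.032177  |  p_3 = 0.379326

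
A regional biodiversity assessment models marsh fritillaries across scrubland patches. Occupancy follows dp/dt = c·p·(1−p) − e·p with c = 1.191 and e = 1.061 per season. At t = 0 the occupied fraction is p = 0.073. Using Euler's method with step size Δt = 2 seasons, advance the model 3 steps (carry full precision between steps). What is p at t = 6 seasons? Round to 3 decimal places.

0.090

Update rule: p ← p + [c·p·(1−p) − e·p]·Δt with Δt = 2.
t = 2: p = 0.07300 + (+0.00629) = 0.07929
t = 4: p = 0.07929 + (+0.00564) = 0.08493
t = 6: p = 0.08493 + (+0.00490) = 0.08983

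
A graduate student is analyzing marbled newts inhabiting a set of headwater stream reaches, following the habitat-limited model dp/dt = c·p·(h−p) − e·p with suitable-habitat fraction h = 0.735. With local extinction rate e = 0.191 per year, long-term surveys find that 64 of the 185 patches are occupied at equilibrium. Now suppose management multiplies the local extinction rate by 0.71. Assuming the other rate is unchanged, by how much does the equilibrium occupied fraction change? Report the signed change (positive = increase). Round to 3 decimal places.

Observed p* = 64/185 = 0.34595.
Balance c(h−p*) = e gives c = e/(0.735 − 0.34595) = 0.191/0.38905 = 0.49094.
New p* = 0.735 − e/c = 0.735 − 0.13561/0.49094 = 0.45877.
Δp* = 0.45877 − 0.34595 = +0.11282.

0.113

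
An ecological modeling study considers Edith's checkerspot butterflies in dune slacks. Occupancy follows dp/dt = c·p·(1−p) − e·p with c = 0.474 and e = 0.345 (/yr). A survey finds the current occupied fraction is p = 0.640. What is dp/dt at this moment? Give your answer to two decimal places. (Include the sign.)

-0.11

Colonization term: c·p·(1−p) = 0.474×0.640×0.3600 = 0.10921.
Extinction term: e·p = 0.22080.
dp/dt = 0.10921 − 0.22080 = -0.11159.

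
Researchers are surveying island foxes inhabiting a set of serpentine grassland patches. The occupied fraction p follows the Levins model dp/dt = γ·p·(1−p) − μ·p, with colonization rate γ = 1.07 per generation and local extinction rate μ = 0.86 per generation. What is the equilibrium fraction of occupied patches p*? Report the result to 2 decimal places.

Setting dp/dt = 0 and dividing through by p* gives γ·(1−p*) = μ.
So p* = 1 − μ/γ = 1 − 0.86/1.07 = 1 − 0.8037 = 0.1963.

0.20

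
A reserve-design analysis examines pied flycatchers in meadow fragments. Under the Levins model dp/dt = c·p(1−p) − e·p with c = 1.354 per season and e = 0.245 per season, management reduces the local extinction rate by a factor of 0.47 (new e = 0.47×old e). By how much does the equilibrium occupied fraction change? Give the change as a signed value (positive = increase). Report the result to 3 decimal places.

0.096

Before: p* = 1 − 0.245/1.354 = 0.8191.
After the change, c = 1.354, e = 0.11515, so p* = 1 − 0.11515/1.354 = 0.9150.
Δp* = 0.9150 − 0.8191 = +0.0959.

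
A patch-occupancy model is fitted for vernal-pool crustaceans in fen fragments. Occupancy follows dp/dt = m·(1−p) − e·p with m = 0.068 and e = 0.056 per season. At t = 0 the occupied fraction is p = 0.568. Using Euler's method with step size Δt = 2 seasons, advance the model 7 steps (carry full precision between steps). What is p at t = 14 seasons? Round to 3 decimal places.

Update rule: p ← p + [m·(1−p) − e·p]·Δt with Δt = 2.
p: 0.56800 → 0.56314  (Δp = -0.00486)
p: 0.56314 → 0.55948  (Δp = -0.00366)
p: 0.55948 → 0.55673  (Δp = -0.00275)
p: 0.55673 → 0.55466  (Δp = -0.00207)
p: 0.55466 → 0.55310  (Δp = -0.00156)
p: 0.55310 → 0.55193  (Δp = -0.00117)
p: 0.55193 → 0.55105  (Δp = -0.00088)

0.551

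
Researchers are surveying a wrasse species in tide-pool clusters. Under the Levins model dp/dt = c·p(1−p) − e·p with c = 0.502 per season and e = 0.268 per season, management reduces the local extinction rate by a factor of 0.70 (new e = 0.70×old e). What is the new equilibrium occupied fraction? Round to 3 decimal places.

Before: p* = 1 − 0.268/0.502 = 0.4661.
After the change, c = 0.502, e = 0.1876, so p* = 1 − 0.1876/0.502 = 0.6263.

0.626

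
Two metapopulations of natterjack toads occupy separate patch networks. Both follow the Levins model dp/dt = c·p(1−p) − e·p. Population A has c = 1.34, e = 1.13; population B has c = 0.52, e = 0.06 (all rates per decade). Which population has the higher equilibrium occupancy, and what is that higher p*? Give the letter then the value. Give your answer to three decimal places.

A: p*_A = 1 − 1.13/1.34 = 0.1567.
B: p*_B = 1 − 0.06/0.52 = 0.8846.
B is higher at 0.8846.

B, 0.885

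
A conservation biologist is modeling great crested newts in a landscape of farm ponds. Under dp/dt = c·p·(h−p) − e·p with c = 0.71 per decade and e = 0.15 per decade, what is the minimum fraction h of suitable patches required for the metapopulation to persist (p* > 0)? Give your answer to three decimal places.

0.211

p* = h − e/c is positive only when h > e/c.
h_min = e/c = 0.15/0.71 = 0.2113.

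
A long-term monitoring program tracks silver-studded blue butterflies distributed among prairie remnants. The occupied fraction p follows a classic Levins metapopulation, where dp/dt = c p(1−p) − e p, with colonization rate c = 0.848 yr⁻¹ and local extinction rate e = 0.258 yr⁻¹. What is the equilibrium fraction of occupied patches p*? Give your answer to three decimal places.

0.696

At equilibrium, colonization balances extinction: c·p*·(1−p*) = e·p*.
So p* = 1 − e/c = 1 − 0.258/0.848 = 1 − 0.3042 = 0.6958.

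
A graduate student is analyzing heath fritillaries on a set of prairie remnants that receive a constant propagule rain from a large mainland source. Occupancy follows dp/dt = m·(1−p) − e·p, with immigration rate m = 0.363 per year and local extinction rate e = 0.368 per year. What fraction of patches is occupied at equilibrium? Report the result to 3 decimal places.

0.497

At equilibrium the propagule rain into empty patches balances local extinction: m(1−p*) = e·p*.
p* = m/(m+e) = 0.363/(0.363+0.368) = 0.363/0.7310 = 0.4966.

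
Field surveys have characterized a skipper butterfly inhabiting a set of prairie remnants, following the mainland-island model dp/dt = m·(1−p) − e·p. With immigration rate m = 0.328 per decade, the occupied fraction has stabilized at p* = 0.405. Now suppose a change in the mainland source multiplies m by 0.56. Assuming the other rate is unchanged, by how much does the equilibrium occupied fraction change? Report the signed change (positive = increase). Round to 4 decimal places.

-0.1290

Balance m(1−p*) = e·p* gives e = m(1−p*)/p* = 0.328×0.59500/0.40500 = 0.48188.
New p* = m/(m+e) = 0.18368/(0.18368+0.48188) = 0.27598.
Δp* = 0.27598 − 0.40500 = -0.12902.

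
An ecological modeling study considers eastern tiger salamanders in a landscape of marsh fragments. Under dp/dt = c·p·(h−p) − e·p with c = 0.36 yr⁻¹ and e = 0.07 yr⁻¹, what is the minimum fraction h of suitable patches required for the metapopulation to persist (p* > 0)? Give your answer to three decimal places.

p* = h − e/c is positive only when h > e/c.
h_min = e/c = 0.07/0.36 = 0.1944.

0.194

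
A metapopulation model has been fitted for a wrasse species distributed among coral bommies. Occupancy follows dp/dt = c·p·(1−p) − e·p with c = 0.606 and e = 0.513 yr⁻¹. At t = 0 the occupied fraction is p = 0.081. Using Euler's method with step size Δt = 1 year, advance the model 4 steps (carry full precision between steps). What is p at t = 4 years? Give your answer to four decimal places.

Update rule: p ← p + [c·p·(1−p) − e·p]·Δt with Δt = 1.
p: 0.08100 → 0.08456  (Δp = +0.00356)
p: 0.08456 → 0.08809  (Δp = +0.00353)
p: 0.08809 → 0.09158  (Δp = +0.00349)
p: 0.09158 → 0.09501  (Δp = +0.00343)

0.0950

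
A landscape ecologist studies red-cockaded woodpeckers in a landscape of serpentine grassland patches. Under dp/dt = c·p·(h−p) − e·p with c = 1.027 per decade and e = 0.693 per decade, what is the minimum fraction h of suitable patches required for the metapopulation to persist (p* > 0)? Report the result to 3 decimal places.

0.675

p* = h − e/c is positive only when h > e/c.
h_min = e/c = 0.693/1.027 = 0.6748.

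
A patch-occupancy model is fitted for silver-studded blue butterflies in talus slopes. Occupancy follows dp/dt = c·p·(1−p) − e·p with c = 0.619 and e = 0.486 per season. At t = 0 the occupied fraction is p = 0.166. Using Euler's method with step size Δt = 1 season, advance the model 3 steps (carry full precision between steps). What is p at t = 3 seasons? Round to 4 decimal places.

Update rule: p ← p + [c·p·(1−p) − e·p]·Δt with Δt = 1.
step 1: Δp = +0.00502, p = 0.17102
step 2: Δp = +0.00464, p = 0.17566
step 3: Δp = +0.00426, p = 0.17992

0.1799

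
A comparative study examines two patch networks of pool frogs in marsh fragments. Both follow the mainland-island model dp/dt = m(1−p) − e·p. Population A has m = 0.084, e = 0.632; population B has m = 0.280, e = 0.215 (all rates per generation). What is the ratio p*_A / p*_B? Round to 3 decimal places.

A: p*_A = m/(m+e) = 0.084/0.7160 = 0.1173.
B: p*_B = 0.280/0.4950 = 0.5657.
p*_A / p*_B = 0.1173/0.5657 = 0.2074.

0.207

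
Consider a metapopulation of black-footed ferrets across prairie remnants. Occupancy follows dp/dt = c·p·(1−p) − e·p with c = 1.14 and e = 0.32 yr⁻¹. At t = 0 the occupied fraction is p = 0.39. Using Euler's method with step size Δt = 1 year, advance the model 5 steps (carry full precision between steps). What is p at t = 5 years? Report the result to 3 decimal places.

0.719

Update rule: p ← p + [c·p·(1−p) − e·p]·Δt with Δt = 1.
step 1: Δp = +0.14641, p = 0.53641
step 2: Δp = +0.11184, p = 0.64825
step 3: Δp = +0.05251, p = 0.70075
step 4: Δp = +0.01481, p = 0.71557
step 5: Δp = +0.00304, p = 0.71861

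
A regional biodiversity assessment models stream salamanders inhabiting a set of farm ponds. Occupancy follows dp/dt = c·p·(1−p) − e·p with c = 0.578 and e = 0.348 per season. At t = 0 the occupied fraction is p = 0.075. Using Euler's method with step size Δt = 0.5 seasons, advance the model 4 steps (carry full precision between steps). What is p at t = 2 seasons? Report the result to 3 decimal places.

Update rule: p ← p + [c·p·(1−p) − e·p]·Δt with Δt = 0.5.
step 1: Δp = +0.00700, p = 0.08200
step 2: Δp = +0.00749, p = 0.08949
step 3: Δp = +0.00798, p = 0.09746
step 4: Δp = +0.00846, p = 0.10593

0.106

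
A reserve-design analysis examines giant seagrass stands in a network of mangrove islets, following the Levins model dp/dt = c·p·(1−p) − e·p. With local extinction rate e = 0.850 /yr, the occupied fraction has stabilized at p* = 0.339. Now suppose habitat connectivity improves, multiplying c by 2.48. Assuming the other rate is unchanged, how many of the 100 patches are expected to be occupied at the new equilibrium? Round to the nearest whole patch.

73

Balance c(1−p*) = e gives c = e/(1 − 0.33900) = 0.850/0.66100 = 1.28593.
New p* = 1 − e/c = 1 − 0.85000/3.18911 = 0.73347.
Expected occupied = 100 × 0.73347 = 73.35 ≈ 73.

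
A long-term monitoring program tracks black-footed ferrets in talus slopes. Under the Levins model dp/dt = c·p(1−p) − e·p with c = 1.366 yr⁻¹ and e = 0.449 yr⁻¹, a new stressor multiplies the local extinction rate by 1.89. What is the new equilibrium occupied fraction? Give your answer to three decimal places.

0.379

Before: p* = 1 − 0.449/1.366 = 0.6713.
After the change, c = 1.366, e = 0.84861, so p* = 1 − 0.84861/1.366 = 0.3788.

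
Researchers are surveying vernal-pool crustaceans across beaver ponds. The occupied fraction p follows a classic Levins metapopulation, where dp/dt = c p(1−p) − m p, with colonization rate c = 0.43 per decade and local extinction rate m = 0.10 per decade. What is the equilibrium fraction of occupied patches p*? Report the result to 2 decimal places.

0.77

At equilibrium, colonization balances extinction: c·p*·(1−p*) = m·p*.
So p* = 1 − m/c = 1 − 0.10/0.43 = 1 − 0.2326 = 0.7674.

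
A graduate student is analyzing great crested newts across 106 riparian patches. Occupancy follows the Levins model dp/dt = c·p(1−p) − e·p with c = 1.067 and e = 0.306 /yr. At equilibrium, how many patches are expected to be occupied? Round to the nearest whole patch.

p* = 1 − e/c = 1 − 0.306/1.067 = 0.7132.
Expected occupied patches = N × p* = 106 × 0.7132 = 75.60 ≈ 76.

76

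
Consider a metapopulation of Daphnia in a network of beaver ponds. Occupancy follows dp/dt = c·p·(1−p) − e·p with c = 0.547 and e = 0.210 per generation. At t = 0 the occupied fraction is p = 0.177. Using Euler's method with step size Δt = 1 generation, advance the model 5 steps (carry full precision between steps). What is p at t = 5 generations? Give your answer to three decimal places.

Update rule: p ← p + [c·p·(1−p) − e·p]·Δt with Δt = 1.
  1  |  dp/dt·Δt = +0.042512  |  p_1 = 0.219512
  2  |  dp/dt·Δt = +0.047618  |  p_2 = 0.267130
  3  |  dp/dt·Δt = +0.050990  |  p_3 = 0.318120
  4  |  dp/dt·Δt = +0.051850  |  p_4 = 0.369970
  5  |  dp/dt·Δt = +0.049808  |  p_5 = 0.419777

0.420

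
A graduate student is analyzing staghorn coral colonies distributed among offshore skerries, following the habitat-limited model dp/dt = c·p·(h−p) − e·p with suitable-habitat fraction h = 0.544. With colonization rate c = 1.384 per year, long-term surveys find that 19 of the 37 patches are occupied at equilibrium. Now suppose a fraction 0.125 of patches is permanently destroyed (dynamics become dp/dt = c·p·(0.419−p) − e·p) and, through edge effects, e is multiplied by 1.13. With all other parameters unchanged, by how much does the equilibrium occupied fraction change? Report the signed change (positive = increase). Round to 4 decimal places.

Observed p* = 19/37 = 0.51351.
Balance c(h−p*) = e gives e = 1.384×(0.544 − 0.51351) = 0.04220.
New p* = 0.419 − e/c = 0.419 − 0.04769/1.38400 = 0.38454.
Δp* = 0.38454 − 0.51351 = -0.12897.

-0.1290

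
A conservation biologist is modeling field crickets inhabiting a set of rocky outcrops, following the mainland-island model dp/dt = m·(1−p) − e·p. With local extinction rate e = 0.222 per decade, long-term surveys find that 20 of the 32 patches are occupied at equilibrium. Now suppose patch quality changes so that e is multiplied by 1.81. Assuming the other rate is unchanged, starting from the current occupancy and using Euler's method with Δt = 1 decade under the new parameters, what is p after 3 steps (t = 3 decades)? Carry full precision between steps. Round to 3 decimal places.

0.481

Observed p* = 20/32 = 0.62500.
Balance m(1−p*) = e·p* gives m = e·p*/(1−p*) = 0.222×0.62500/0.37500 = 0.37000.
Starting from p₀ = 0.62500; update p ← p + (dp/dt)·Δt with the new parameters.
step 1: Δp = -0.11239, p = 0.51261
step 2: Δp = -0.02564, p = 0.48697
step 3: Δp = -0.00585, p = 0.48112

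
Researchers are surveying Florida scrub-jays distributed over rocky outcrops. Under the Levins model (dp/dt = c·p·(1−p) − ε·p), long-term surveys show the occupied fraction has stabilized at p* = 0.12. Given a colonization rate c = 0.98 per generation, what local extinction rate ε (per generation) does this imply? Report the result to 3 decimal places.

At equilibrium c(1−p*) = ε.
ε = 0.98 × (1 − 0.12) = 0.98 × 0.8800 = 0.8624.

0.862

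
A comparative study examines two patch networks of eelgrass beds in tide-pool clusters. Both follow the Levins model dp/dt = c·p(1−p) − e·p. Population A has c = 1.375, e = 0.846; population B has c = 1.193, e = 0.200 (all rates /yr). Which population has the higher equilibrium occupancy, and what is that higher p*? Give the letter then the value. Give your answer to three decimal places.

A: p*_A = 1 − 0.846/1.375 = 0.3847.
B: p*_B = 1 − 0.200/1.193 = 0.8324.
B is higher at 0.8324.

B, 0.832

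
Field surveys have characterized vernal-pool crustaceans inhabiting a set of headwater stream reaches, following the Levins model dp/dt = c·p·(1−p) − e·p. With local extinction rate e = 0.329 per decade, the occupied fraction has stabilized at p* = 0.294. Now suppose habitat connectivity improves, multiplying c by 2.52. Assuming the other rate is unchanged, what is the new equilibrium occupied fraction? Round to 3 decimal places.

Balance c(1−p*) = e gives c = e/(1 − 0.29400) = 0.329/0.70600 = 0.46601.
New p* = 1 − e/c = 1 − 0.32900/1.17435 = 0.71985.

0.720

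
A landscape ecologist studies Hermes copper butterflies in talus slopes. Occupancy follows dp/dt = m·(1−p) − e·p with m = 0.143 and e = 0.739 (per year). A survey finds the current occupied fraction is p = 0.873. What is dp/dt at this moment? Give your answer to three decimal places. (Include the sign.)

Colonization term: m·(1−p) = 0.143×0.1270 = 0.01816.
Extinction term: e·p = 0.64515.
dp/dt = 0.01816 − 0.64515 = -0.62699.

-0.627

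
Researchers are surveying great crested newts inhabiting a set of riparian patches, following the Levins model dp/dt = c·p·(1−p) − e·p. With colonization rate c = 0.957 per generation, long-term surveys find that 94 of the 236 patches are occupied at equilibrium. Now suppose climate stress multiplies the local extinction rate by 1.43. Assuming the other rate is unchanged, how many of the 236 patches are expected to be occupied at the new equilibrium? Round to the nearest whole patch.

Observed p* = 94/236 = 0.39831.
Balance c(1−p*) = e gives e = 0.957×(1 − 0.39831) = 0.57582.
New p* = 1 − e/c = 1 − 0.82342/0.95700 = 0.13958.
Expected occupied = 236 × 0.13958 = 32.94 ≈ 33.

33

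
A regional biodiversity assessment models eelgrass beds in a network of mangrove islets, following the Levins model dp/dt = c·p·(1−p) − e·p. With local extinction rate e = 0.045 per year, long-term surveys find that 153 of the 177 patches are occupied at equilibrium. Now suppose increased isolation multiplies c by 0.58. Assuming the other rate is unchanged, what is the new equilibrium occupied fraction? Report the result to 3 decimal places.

0.766

Observed p* = 153/177 = 0.86441.
Balance c(1−p*) = e gives c = e/(1 − 0.86441) = 0.045/0.13559 = 0.33188.
New p* = 1 − e/c = 1 − 0.04500/0.19249 = 0.76622.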